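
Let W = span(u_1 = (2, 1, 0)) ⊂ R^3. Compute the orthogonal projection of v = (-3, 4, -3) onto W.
proj_W(v) = (-4/5, -2/5, 0)

Set up U = [u_1 | ... | u_1] ∈ R^(3×1). The projector onto W = col(U) is P = U (U^T U)^(-1) U^T.
Compute U^T U =
  [5],
and U^T v = (-2).
Solve U^T U · c = U^T v for the coefficients: c = (-2/5). The projection is proj_W(v) = U c.
Check: (v - proj_W(v)) · u_1 = 0  (should be 0).
Result: proj_W(v) = (-4/5, -2/5, 0).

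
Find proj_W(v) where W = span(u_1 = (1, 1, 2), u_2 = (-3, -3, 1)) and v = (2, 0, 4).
proj_W(v) = (1, 1, 4)

Set up U = [u_1 | ... | u_2] ∈ R^(3×2). The projector onto W = col(U) is P = U (U^T U)^(-1) U^T.
Compute U^T U =
  [6, -4]
  [-4, 19],
and U^T v = (10, -2).
Solve U^T U · c = U^T v for the coefficients: c = (13/7, 2/7). The projection is proj_W(v) = U c.
Check: (v - proj_W(v)) · u_1 = 0  (should be 0).
Check: (v - proj_W(v)) · u_2 = 0  (should be 0).
Result: proj_W(v) = (1, 1, 4).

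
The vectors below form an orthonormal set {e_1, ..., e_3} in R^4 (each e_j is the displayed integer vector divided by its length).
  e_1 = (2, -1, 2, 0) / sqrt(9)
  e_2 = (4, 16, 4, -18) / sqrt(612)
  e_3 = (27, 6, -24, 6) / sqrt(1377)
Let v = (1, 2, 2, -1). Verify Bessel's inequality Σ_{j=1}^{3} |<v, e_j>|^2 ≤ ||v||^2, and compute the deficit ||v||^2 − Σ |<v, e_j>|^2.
Σ |<v, e_j>|^2 = 74/9; ||v||^2 = 10; deficit = 16/9

Write each e_j = u_j / sqrt(<u_j, u_j>) where u_j is the displayed integer vector. Then <v, e_j> = <v, u_j> / sqrt(<u_j, u_j>), so |<v, e_j>|^2 = <v, u_j>^2 / <u_j, u_j>.
Coefficients: <v, e_1> = 4/sqrt(9), <v, e_2> = 62/sqrt(612), <v, e_3> = -15/sqrt(1377).
Square and sum: Σ |<v, e_j>|^2 = 74/9.
Compute ||v||^2 = v·v = 10.
Deficit = 10 − 74/9 = 16/9 ≥ 0, confirming Bessel's inequality. (The deficit equals ||v − Σ <v,e_j> e_j||^2, the squared distance from v to span{e_j}.)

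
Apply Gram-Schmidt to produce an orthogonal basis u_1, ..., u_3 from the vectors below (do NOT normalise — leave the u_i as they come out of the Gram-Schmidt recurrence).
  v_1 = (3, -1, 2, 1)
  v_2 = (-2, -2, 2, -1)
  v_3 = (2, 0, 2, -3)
Orthogonal basis:
  u_1 = (3, -1, 2, 1)
  u_2 = (-9/5, -31/15, 32/15, -14/15)
  u_3 = (105/97, 99/97, 48/97, -312/97)

Apply the Gram-Schmidt recurrence
  u_1 = v_1
  u_i = v_i − Σ_{j<i} ((v_i · u_j) / (u_j · u_j)) · u_j.

Step by step this gives:
  u_1 = (3, -1, 2, 1)
  u_2 = (-9/5, -31/15, 32/15, -14/15)
  u_3 = (105/97, 99/97, 48/97, -312/97)

Orthogonality check:
  u_2 · u_1 = 0 (should be 0)
  u_3 · u_1 = 0 (should be 0)
  u_3 · u_2 = 0 (should be 0)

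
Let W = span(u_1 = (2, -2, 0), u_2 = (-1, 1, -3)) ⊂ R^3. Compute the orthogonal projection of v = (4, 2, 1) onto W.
proj_W(v) = (1, -1, 1)

Set up U = [u_1 | ... | u_2] ∈ R^(3×2). The projector onto W = col(U) is P = U (U^T U)^(-1) U^T.
Compute U^T U =
  [8, -4]
  [-4, 11],
and U^T v = (4, -5).
Solve U^T U · c = U^T v for the coefficients: c = (1/3, -1/3). The projection is proj_W(v) = U c.
Check: (v - proj_W(v)) · u_1 = 0  (should be 0).
Check: (v - proj_W(v)) · u_2 = 0  (should be 0).
Result: proj_W(v) = (1, -1, 1).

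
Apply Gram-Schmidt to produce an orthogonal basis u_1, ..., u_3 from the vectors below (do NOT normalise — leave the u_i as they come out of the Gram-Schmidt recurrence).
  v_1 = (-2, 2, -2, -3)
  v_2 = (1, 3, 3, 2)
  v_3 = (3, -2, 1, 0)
Orthogonal basis:
  u_1 = (-2, 2, -2, -3)
  u_2 = (5/21, 79/21, 47/21, 6/7)
  u_3 = (801/419, 2/419, 155/419, -636/419)

Apply the Gram-Schmidt recurrence
  u_1 = v_1
  u_i = v_i − Σ_{j<i} ((v_i · u_j) / (u_j · u_j)) · u_j.

Step by step this gives:
  u_1 = (-2, 2, -2, -3)
  u_2 = (5/21, 79/21, 47/21, 6/7)
  u_3 = (801/419, 2/419, 155/419, -636/419)

Orthogonality check:
  u_2 · u_1 = 0 (should be 0)
  u_3 · u_1 = 0 (should be 0)
  u_3 · u_2 = 0 (should be 0)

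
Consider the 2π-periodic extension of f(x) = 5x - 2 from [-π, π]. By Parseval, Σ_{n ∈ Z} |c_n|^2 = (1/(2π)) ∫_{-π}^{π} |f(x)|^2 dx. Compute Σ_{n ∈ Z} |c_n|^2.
Σ |c_n|^2 = 25π^2/3 + 4

Expand and integrate term by term over [-π, π]:
  ∫ (5x)^2 dx = 25·(2π^3/3); ∫ 2·5·(-2)·x dx = 0 (odd integrand); ∫ (-2)^2 dx = 4·2π.
So (1/(2π)) ∫_{-π}^{π} (5x - 2)^2 dx = 25π^2/3 + 4 = 25π^2/3 + 4.
Parseval ⇒ Σ |c_n|^2 = 25π^2/3 + 4.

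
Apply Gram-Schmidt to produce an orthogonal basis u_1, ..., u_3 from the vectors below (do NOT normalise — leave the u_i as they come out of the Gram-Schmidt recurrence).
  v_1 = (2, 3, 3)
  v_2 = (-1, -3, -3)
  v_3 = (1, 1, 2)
Orthogonal basis:
  u_1 = (2, 3, 3)
  u_2 = (9/11, -3/11, -3/11)
  u_3 = (0, -1/2, 1/2)

Apply the Gram-Schmidt recurrence
  u_1 = v_1
  u_i = v_i − Σ_{j<i} ((v_i · u_j) / (u_j · u_j)) · u_j.

Step by step this gives:
  u_1 = (2, 3, 3)
  u_2 = (9/11, -3/11, -3/11)
  u_3 = (0, -1/2, 1/2)

Orthogonality check:
  u_2 · u_1 = 0 (should be 0)
  u_3 · u_1 = 0 (should be 0)
  u_3 · u_2 = 0 (should be 0)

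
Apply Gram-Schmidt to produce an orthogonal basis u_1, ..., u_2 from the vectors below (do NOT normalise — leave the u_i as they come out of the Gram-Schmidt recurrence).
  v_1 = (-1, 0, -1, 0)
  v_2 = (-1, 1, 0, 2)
Orthogonal basis:
  u_1 = (-1, 0, -1, 0)
  u_2 = (-1/2, 1, 1/2, 2)

Apply the Gram-Schmidt recurrence
  u_1 = v_1
  u_i = v_i − Σ_{j<i} ((v_i · u_j) / (u_j · u_j)) · u_j.

Step by step this gives:
  u_1 = (-1, 0, -1, 0)
  u_2 = (-1/2, 1, 1/2, 2)

Orthogonality check:
  u_2 · u_1 = 0 (should be 0)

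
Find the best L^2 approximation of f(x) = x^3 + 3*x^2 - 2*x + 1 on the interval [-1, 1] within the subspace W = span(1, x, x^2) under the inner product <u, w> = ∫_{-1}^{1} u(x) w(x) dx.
g(x) = 3*x^2 - 7*x/5 + 1

The best approximation g ∈ W is the orthogonal projection of f onto W. Writing g = a_0 + a_1 x + a_2 x^2, the coefficients solve the normal equations G · a = b where
  G_{ij} = <φ_i, φ_j> and b_i = <f, φ_i>, with φ_0 = 1, φ_1 = x, φ_2 = x^2.
G =
  [2, 0, 2/3]
  [0, 2/3, 0]
  [2/3, 0, 2/5],
b = (4, -14/15, 28/15).
Solving gives a_0 = 1, a_1 = -7/5, a_2 = 3, so
  g(x) = 3*x^2 - 7*x/5 + 1.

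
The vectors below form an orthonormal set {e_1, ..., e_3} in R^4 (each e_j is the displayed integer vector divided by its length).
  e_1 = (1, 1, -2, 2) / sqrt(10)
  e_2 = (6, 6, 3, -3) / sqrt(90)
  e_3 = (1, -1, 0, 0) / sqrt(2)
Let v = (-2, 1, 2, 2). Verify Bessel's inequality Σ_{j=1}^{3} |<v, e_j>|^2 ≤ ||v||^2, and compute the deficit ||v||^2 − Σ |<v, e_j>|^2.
Σ |<v, e_j>|^2 = 5; ||v||^2 = 13; deficit = 8

Write each e_j = u_j / sqrt(<u_j, u_j>) where u_j is the displayed integer vector. Then <v, e_j> = <v, u_j> / sqrt(<u_j, u_j>), so |<v, e_j>|^2 = <v, u_j>^2 / <u_j, u_j>.
Coefficients: <v, e_1> = -1/sqrt(10), <v, e_2> = -6/sqrt(90), <v, e_3> = -3/sqrt(2).
Square and sum: Σ |<v, e_j>|^2 = 5.
Compute ||v||^2 = v·v = 13.
Deficit = 13 − 5 = 8 ≥ 0, confirming Bessel's inequality. (The deficit equals ||v − Σ <v,e_j> e_j||^2, the squared distance from v to span{e_j}.)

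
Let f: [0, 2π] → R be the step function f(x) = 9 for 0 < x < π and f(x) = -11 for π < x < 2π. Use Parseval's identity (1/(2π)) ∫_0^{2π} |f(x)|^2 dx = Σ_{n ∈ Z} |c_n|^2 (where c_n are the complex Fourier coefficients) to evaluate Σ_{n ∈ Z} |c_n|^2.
Σ |c_n|^2 = 101

Parseval equates the L^2 energy of f (normalised by 1/(2π)) with the ℓ^2 sum of its Fourier coefficients: (1/(2π)) ∫_0^{2π} |f|^2 = Σ |c_n|^2.
Compute the left side: (1/(2π)) [∫_0^π 9^2 dx + ∫_π^{2π} (-11)^2 dx] = (1/(2π)) · (81π + 121π) = (81 + 121)/2 = 101.
So Σ_{n ∈ Z} |c_n|^2 = 101.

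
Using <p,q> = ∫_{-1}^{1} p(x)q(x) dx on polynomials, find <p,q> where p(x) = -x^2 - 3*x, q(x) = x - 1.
<p,q> = -4/3

Expand the product: p(x)·q(x) = -x^3 - 2*x^2 + 3*x.
∫_{-1}^{1} of each monomial x^k gives [2/(k+1) if k even, 0 if k odd]. Integrating term-by-term (or equivalently evaluating the antiderivative F(x) = -x^4/4 - 2*x^3/3 + 3*x^2/2 at the endpoints):
  F(1) − F(−1) = 7/12 − (23/12) = -4/3.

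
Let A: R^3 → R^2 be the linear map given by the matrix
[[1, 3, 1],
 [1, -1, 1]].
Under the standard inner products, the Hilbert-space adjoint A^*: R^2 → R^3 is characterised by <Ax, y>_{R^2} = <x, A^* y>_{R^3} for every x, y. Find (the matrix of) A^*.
A^* = A^T =
[[1, 1],
 [3, -1],
 [1, 1]]

For real matrices with standard dot products, the defining identity <Ax, y> = <x, A^* y> gives (Ax)^T y = x^T (A^*) y, i.e. x^T A^T y = x^T (A^*) y. Since this holds for all x, y, we must have A^* = A^T. Therefore
A^* =
[[1, 1],
 [3, -1],
 [1, 1]].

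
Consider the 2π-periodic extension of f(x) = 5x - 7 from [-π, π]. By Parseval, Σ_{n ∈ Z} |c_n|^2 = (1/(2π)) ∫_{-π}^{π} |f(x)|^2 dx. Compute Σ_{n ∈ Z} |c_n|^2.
Σ |c_n|^2 = 25π^2/3 + 49

Expand and integrate term by term over [-π, π]:
  ∫ (5x)^2 dx = 25·(2π^3/3); ∫ 2·5·(-7)·x dx = 0 (odd integrand); ∫ (-7)^2 dx = 49·2π.
So (1/(2π)) ∫_{-π}^{π} (5x - 7)^2 dx = 25π^2/3 + 49 = 25π^2/3 + 49.
Parseval ⇒ Σ |c_n|^2 = 25π^2/3 + 49.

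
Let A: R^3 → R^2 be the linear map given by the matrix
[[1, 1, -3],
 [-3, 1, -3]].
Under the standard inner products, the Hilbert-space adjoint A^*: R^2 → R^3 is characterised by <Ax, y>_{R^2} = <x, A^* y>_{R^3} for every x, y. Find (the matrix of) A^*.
A^* = A^T =
[[1, -3],
 [1, 1],
 [-3, -3]]

For real matrices with standard dot products, the defining identity <Ax, y> = <x, A^* y> gives (Ax)^T y = x^T (A^*) y, i.e. x^T A^T y = x^T (A^*) y. Since this holds for all x, y, we must have A^* = A^T. Therefore
A^* =
[[1, -3],
 [1, 1],
 [-3, -3]].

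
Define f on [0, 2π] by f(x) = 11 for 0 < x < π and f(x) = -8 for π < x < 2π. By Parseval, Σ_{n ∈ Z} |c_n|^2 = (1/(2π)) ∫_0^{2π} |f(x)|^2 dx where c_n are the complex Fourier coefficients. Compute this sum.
Σ |c_n|^2 = 185/2

Parseval equates the L^2 energy of f (normalised by 1/(2π)) with the ℓ^2 sum of its Fourier coefficients: (1/(2π)) ∫_0^{2π} |f|^2 = Σ |c_n|^2.
Compute the left side: (1/(2π)) [∫_0^π 11^2 dx + ∫_π^{2π} (-8)^2 dx] = (1/(2π)) · (121π + 64π) = (121 + 64)/2 = 185/2.
So Σ_{n ∈ Z} |c_n|^2 = 185/2.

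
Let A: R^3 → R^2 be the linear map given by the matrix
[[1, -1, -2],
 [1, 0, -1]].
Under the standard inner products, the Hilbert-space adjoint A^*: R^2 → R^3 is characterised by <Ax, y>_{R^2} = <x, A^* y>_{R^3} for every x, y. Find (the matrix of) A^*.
A^* = A^T =
[[1, 1],
 [-1, 0],
 [-2, -1]]

For real matrices with standard dot products, the defining identity <Ax, y> = <x, A^* y> gives (Ax)^T y = x^T (A^*) y, i.e. x^T A^T y = x^T (A^*) y. Since this holds for all x, y, we must have A^* = A^T. Therefore
A^* =
[[1, 1],
 [-1, 0],
 [-2, -1]].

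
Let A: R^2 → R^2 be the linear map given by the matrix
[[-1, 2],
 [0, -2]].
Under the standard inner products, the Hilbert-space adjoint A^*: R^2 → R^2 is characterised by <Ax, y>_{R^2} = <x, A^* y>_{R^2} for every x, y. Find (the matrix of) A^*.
A^* = A^T =
[[-1, 0],
 [2, -2]]

For real matrices with standard dot products, the defining identity <Ax, y> = <x, A^* y> gives (Ax)^T y = x^T (A^*) y, i.e. x^T A^T y = x^T (A^*) y. Since this holds for all x, y, we must have A^* = A^T. Therefore
A^* =
[[-1, 0],
 [2, -2]].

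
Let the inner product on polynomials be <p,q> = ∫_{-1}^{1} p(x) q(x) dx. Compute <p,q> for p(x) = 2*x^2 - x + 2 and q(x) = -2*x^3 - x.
<p,q> = 22/15

Expand the product: p(x)·q(x) = -4*x^5 + 2*x^4 - 6*x^3 + x^2 - 2*x.
∫_{-1}^{1} of each monomial x^k gives [2/(k+1) if k even, 0 if k odd]. Integrating term-by-term (or equivalently evaluating the antiderivative F(x) = -2*x^6/3 + 2*x^5/5 - 3*x^4/2 + x^3/3 - x^2 at the endpoints):
  F(1) − F(−1) = -73/30 − (-39/10) = 22/15.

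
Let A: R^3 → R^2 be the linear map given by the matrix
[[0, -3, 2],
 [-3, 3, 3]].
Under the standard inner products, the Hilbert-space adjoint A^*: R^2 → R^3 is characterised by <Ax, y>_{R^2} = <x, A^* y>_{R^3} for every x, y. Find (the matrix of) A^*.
A^* = A^T =
[[0, -3],
 [-3, 3],
 [2, 3]]

For real matrices with standard dot products, the defining identity <Ax, y> = <x, A^* y> gives (Ax)^T y = x^T (A^*) y, i.e. x^T A^T y = x^T (A^*) y. Since this holds for all x, y, we must have A^* = A^T. Therefore
A^* =
[[0, -3],
 [-3, 3],
 [2, 3]].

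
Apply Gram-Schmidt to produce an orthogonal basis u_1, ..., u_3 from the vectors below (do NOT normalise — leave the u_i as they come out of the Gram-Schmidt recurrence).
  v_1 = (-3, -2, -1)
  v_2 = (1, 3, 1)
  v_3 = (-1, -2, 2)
Orthogonal basis:
  u_1 = (-3, -2, -1)
  u_2 = (-8/7, 11/7, 2/7)
  u_3 = (-19/54, -19/27, 133/54)

Apply the Gram-Schmidt recurrence
  u_1 = v_1
  u_i = v_i − Σ_{j<i} ((v_i · u_j) / (u_j · u_j)) · u_j.

Step by step this gives:
  u_1 = (-3, -2, -1)
  u_2 = (-8/7, 11/7, 2/7)
  u_3 = (-19/54, -19/27, 133/54)

Orthogonality check:
  u_2 · u_1 = 0 (should be 0)
  u_3 · u_1 = 0 (should be 0)
  u_3 · u_2 = 0 (should be 0)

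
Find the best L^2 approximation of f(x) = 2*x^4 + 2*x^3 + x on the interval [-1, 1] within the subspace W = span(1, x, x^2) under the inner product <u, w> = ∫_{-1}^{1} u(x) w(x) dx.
g(x) = 12*x^2/7 + 11*x/5 - 6/35

The best approximation g ∈ W is the orthogonal projection of f onto W. Writing g = a_0 + a_1 x + a_2 x^2, the coefficients solve the normal equations G · a = b where
  G_{ij} = <φ_i, φ_j> and b_i = <f, φ_i>, with φ_0 = 1, φ_1 = x, φ_2 = x^2.
G =
  [2, 0, 2/3]
  [0, 2/3, 0]
  [2/3, 0, 2/5],
b = (4/5, 22/15, 4/7).
Solving gives a_0 = -6/35, a_1 = 11/5, a_2 = 12/7, so
  g(x) = 12*x^2/7 + 11*x/5 - 6/35.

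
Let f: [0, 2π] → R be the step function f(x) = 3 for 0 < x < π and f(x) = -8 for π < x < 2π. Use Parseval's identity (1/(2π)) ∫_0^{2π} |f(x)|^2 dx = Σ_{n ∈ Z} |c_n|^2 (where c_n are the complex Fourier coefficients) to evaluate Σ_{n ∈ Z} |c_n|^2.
Σ |c_n|^2 = 73/2

Parseval equates the L^2 energy of f (normalised by 1/(2π)) with the ℓ^2 sum of its Fourier coefficients: (1/(2π)) ∫_0^{2π} |f|^2 = Σ |c_n|^2.
Compute the left side: (1/(2π)) [∫_0^π 3^2 dx + ∫_π^{2π} (-8)^2 dx] = (1/(2π)) · (9π + 64π) = (9 + 64)/2 = 73/2.
So Σ_{n ∈ Z} |c_n|^2 = 73/2.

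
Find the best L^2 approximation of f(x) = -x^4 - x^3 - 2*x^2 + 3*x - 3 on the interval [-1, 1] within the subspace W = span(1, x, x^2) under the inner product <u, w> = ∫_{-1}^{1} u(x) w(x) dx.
g(x) = -20*x^2/7 + 12*x/5 - 102/35

The best approximation g ∈ W is the orthogonal projection of f onto W. Writing g = a_0 + a_1 x + a_2 x^2, the coefficients solve the normal equations G · a = b where
  G_{ij} = <φ_i, φ_j> and b_i = <f, φ_i>, with φ_0 = 1, φ_1 = x, φ_2 = x^2.
G =
  [2, 0, 2/3]
  [0, 2/3, 0]
  [2/3, 0, 2/5],
b = (-116/15, 8/5, -108/35).
Solving gives a_0 = -102/35, a_1 = 12/5, a_2 = -20/7, so
  g(x) = -20*x^2/7 + 12*x/5 - 102/35.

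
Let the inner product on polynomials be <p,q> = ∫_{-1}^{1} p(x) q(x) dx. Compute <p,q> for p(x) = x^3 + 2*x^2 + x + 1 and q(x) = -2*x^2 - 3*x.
<p,q> = -92/15

Expand the product: p(x)·q(x) = -2*x^5 - 7*x^4 - 8*x^3 - 5*x^2 - 3*x.
∫_{-1}^{1} of each monomial x^k gives [2/(k+1) if k even, 0 if k odd]. Integrating term-by-term (or equivalently evaluating the antiderivative F(x) = -x^6/3 - 7*x^5/5 - 2*x^4 - 5*x^3/3 - 3*x^2/2 at the endpoints):
  F(1) − F(−1) = -69/10 − (-23/30) = -92/15.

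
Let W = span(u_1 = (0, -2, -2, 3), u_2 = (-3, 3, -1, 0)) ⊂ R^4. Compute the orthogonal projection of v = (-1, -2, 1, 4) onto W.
proj_W(v) = (36/307, -536/307, -488/307, 750/307)

Set up U = [u_1 | ... | u_2] ∈ R^(4×2). The projector onto W = col(U) is P = U (U^T U)^(-1) U^T.
Compute U^T U =
  [17, -4]
  [-4, 19],
and U^T v = (14, -4).
Solve U^T U · c = U^T v for the coefficients: c = (250/307, -12/307). The projection is proj_W(v) = U c.
Check: (v - proj_W(v)) · u_1 = 0  (should be 0).
Check: (v - proj_W(v)) · u_2 = 0  (should be 0).
Result: proj_W(v) = (36/307, -536/307, -488/307, 750/307).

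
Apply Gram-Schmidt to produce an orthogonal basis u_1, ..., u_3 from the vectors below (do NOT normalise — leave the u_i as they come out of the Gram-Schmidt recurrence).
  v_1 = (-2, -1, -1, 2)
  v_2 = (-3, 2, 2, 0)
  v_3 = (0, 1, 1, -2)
Orthogonal basis:
  u_1 = (-2, -1, -1, 2)
  u_2 = (-13/5, 11/5, 11/5, -2/5)
  u_3 = (-32/83, -24/83, -24/83, -56/83)

Apply the Gram-Schmidt recurrence
  u_1 = v_1
  u_i = v_i − Σ_{j<i} ((v_i · u_j) / (u_j · u_j)) · u_j.

Step by step this gives:
  u_1 = (-2, -1, -1, 2)
  u_2 = (-13/5, 11/5, 11/5, -2/5)
  u_3 = (-32/83, -24/83, -24/83, -56/83)

Orthogonality check:
  u_2 · u_1 = 0 (should be 0)
  u_3 · u_1 = 0 (should be 0)
  u_3 · u_2 = 0 (should be 0)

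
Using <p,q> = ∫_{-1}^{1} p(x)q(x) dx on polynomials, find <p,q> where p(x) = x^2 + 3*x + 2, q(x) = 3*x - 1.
<p,q> = 4/3

Expand the product: p(x)·q(x) = 3*x^3 + 8*x^2 + 3*x - 2.
∫_{-1}^{1} of each monomial x^k gives [2/(k+1) if k even, 0 if k odd]. Integrating term-by-term (or equivalently evaluating the antiderivative F(x) = 3*x^4/4 + 8*x^3/3 + 3*x^2/2 - 2*x at the endpoints):
  F(1) − F(−1) = 35/12 − (19/12) = 4/3.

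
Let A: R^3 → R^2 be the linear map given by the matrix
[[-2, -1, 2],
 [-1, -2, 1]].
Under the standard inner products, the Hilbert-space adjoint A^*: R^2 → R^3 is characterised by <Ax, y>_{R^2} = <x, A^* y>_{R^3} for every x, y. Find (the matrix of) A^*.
A^* = A^T =
[[-2, -1],
 [-1, -2],
 [2, 1]]

For real matrices with standard dot products, the defining identity <Ax, y> = <x, A^* y> gives (Ax)^T y = x^T (A^*) y, i.e. x^T A^T y = x^T (A^*) y. Since this holds for all x, y, we must have A^* = A^T. Therefore
A^* =
[[-2, -1],
 [-1, -2],
 [2, 1]].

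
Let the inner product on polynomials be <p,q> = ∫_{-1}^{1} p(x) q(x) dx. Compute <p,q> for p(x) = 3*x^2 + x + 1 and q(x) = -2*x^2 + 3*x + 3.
<p,q> = 154/15

Expand the product: p(x)·q(x) = -6*x^4 + 7*x^3 + 10*x^2 + 6*x + 3.
∫_{-1}^{1} of each monomial x^k gives [2/(k+1) if k even, 0 if k odd]. Integrating term-by-term (or equivalently evaluating the antiderivative F(x) = -6*x^5/5 + 7*x^4/4 + 10*x^3/3 + 3*x^2 + 3*x at the endpoints):
  F(1) − F(−1) = 593/60 − (-23/60) = 154/15.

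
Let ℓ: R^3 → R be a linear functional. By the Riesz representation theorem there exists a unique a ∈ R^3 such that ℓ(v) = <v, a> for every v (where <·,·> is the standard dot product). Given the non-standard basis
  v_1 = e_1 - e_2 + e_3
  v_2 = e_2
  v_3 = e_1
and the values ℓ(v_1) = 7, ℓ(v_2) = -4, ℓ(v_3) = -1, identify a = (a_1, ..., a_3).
a = (-1, -4, 4)

Write a = (a_1, ..., a_3) in the standard basis. For each basis vector v_i, ℓ(v_i) = <v_i, a> is a linear equation in the a_j's. Collect the n equations into a matrix system V a = ℓ, where row i of V is v_i (expressed in the standard basis). Since V is invertible (lower-triangular with 1s on the diagonal, up to permutation), solve by back-substitution:
  V =
[[1, -1, 1],
 [0, 1, 0],
 [1, 0, 0]]
  V a = (7, -4, -1)
Solving gives a = (-1, -4, 4).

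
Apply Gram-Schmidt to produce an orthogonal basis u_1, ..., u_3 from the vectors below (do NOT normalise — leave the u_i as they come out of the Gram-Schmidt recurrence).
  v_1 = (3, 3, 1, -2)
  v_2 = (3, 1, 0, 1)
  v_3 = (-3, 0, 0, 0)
Orthogonal basis:
  u_1 = (3, 3, 1, -2)
  u_2 = (39/23, -7/23, -10/23, 43/23)
  u_3 = (-9/17, 16/17, 1/17, 11/17)

Apply the Gram-Schmidt recurrence
  u_1 = v_1
  u_i = v_i − Σ_{j<i} ((v_i · u_j) / (u_j · u_j)) · u_j.

Step by step this gives:
  u_1 = (3, 3, 1, -2)
  u_2 = (39/23, -7/23, -10/23, 43/23)
  u_3 = (-9/17, 16/17, 1/17, 11/17)

Orthogonality check:
  u_2 · u_1 = 0 (should be 0)
  u_3 · u_1 = 0 (should be 0)
  u_3 · u_2 = 0 (should be 0)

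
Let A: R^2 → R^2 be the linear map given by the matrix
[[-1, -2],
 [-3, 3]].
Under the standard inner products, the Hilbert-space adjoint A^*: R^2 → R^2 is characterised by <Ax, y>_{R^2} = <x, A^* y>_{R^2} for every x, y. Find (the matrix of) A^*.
A^* = A^T =
[[-1, -3],
 [-2, 3]]

For real matrices with standard dot products, the defining identity <Ax, y> = <x, A^* y> gives (Ax)^T y = x^T (A^*) y, i.e. x^T A^T y = x^T (A^*) y. Since this holds for all x, y, we must have A^* = A^T. Therefore
A^* =
[[-1, -3],
 [-2, 3]].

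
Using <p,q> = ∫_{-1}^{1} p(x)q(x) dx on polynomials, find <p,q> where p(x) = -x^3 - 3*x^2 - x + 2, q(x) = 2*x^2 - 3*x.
<p,q> = 52/15

Expand the product: p(x)·q(x) = -2*x^5 - 3*x^4 + 7*x^3 + 7*x^2 - 6*x.
∫_{-1}^{1} of each monomial x^k gives [2/(k+1) if k even, 0 if k odd]. Integrating term-by-term (or equivalently evaluating the antiderivative F(x) = -x^6/3 - 3*x^5/5 + 7*x^4/4 + 7*x^3/3 - 3*x^2 at the endpoints):
  F(1) − F(−1) = 3/20 − (-199/60) = 52/15.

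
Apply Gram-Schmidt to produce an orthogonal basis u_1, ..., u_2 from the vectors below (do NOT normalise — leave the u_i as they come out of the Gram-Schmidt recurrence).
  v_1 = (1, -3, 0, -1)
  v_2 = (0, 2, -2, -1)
Orthogonal basis:
  u_1 = (1, -3, 0, -1)
  u_2 = (5/11, 7/11, -2, -16/11)

Apply the Gram-Schmidt recurrence
  u_1 = v_1
  u_i = v_i − Σ_{j<i} ((v_i · u_j) / (u_j · u_j)) · u_j.

Step by step this gives:
  u_1 = (1, -3, 0, -1)
  u_2 = (5/11, 7/11, -2, -16/11)

Orthogonality check:
  u_2 · u_1 = 0 (should be 0)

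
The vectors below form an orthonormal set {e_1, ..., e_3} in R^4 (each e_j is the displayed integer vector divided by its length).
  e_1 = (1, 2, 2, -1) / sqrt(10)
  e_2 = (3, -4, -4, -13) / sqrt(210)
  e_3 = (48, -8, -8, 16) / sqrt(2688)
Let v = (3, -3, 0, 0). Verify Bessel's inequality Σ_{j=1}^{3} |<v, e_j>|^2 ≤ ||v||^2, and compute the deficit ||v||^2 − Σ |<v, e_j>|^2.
Σ |<v, e_j>|^2 = 27/2; ||v||^2 = 18; deficit = 9/2

Write each e_j = u_j / sqrt(<u_j, u_j>) where u_j is the displayed integer vector. Then <v, e_j> = <v, u_j> / sqrt(<u_j, u_j>), so |<v, e_j>|^2 = <v, u_j>^2 / <u_j, u_j>.
Coefficients: <v, e_1> = -3/sqrt(10), <v, e_2> = 21/sqrt(210), <v, e_3> = 168/sqrt(2688).
Square and sum: Σ |<v, e_j>|^2 = 27/2.
Compute ||v||^2 = v·v = 18.
Deficit = 18 − 27/2 = 9/2 ≥ 0, confirming Bessel's inequality. (The deficit equals ||v − Σ <v,e_j> e_j||^2, the squared distance from v to span{e_j}.)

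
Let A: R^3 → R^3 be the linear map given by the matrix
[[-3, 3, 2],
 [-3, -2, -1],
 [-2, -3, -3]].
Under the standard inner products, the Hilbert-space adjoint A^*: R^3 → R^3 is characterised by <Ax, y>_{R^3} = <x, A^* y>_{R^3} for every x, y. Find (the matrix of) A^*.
A^* = A^T =
[[-3, -3, -2],
 [3, -2, -3],
 [2, -1, -3]]

For real matrices with standard dot products, the defining identity <Ax, y> = <x, A^* y> gives (Ax)^T y = x^T (A^*) y, i.e. x^T A^T y = x^T (A^*) y. Since this holds for all x, y, we must have A^* = A^T. Therefore
A^* =
[[-3, -3, -2],
 [3, -2, -3],
 [2, -1, -3]].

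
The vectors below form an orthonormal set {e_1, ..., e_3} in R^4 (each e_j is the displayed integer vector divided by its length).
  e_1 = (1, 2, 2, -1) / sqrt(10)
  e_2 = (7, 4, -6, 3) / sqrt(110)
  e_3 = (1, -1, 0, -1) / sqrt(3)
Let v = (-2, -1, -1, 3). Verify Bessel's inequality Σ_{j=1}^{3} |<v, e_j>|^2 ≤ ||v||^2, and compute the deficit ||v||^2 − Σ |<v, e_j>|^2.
Σ |<v, e_j>|^2 = 446/33; ||v||^2 = 15; deficit = 49/33

Write each e_j = u_j / sqrt(<u_j, u_j>) where u_j is the displayed integer vector. Then <v, e_j> = <v, u_j> / sqrt(<u_j, u_j>), so |<v, e_j>|^2 = <v, u_j>^2 / <u_j, u_j>.
Coefficients: <v, e_1> = -9/sqrt(10), <v, e_2> = -3/sqrt(110), <v, e_3> = -4/sqrt(3).
Square and sum: Σ |<v, e_j>|^2 = 446/33.
Compute ||v||^2 = v·v = 15.
Deficit = 15 − 446/33 = 49/33 ≥ 0, confirming Bessel's inequality. (The deficit equals ||v − Σ <v,e_j> e_j||^2, the squared distance from v to span{e_j}.)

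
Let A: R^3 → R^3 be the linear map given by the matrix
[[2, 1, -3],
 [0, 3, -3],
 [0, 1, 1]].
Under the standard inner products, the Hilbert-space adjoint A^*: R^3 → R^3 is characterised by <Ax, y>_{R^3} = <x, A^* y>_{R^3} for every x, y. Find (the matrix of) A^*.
A^* = A^T =
[[2, 0, 0],
 [1, 3, 1],
 [-3, -3, 1]]

For real matrices with standard dot products, the defining identity <Ax, y> = <x, A^* y> gives (Ax)^T y = x^T (A^*) y, i.e. x^T A^T y = x^T (A^*) y. Since this holds for all x, y, we must have A^* = A^T. Therefore
A^* =
[[2, 0, 0],
 [1, 3, 1],
 [-3, -3, 1]].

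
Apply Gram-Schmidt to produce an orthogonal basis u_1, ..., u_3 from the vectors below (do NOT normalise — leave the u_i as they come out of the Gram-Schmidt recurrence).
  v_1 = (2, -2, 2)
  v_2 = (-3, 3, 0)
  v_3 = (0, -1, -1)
Orthogonal basis:
  u_1 = (2, -2, 2)
  u_2 = (-1, 1, 2)
  u_3 = (-1/2, -1/2, 0)

Apply the Gram-Schmidt recurrence
  u_1 = v_1
  u_i = v_i − Σ_{j<i} ((v_i · u_j) / (u_j · u_j)) · u_j.

Step by step this gives:
  u_1 = (2, -2, 2)
  u_2 = (-1, 1, 2)
  u_3 = (-1/2, -1/2, 0)

Orthogonality check:
  u_2 · u_1 = 0 (should be 0)
  u_3 · u_1 = 0 (should be 0)
  u_3 · u_2 = 0 (should be 0)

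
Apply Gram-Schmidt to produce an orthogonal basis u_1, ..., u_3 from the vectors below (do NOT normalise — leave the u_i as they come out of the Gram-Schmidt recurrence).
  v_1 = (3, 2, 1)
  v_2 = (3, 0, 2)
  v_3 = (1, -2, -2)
Orthogonal basis:
  u_1 = (3, 2, 1)
  u_2 = (9/14, -11/7, 17/14)
  u_3 = (88/61, -66/61, -132/61)

Apply the Gram-Schmidt recurrence
  u_1 = v_1
  u_i = v_i − Σ_{j<i} ((v_i · u_j) / (u_j · u_j)) · u_j.

Step by step this gives:
  u_1 = (3, 2, 1)
  u_2 = (9/14, -11/7, 17/14)
  u_3 = (88/61, -66/61, -132/61)

Orthogonality check:
  u_2 · u_1 = 0 (should be 0)
  u_3 · u_1 = 0 (should be 0)
  u_3 · u_2 = 0 (should be 0)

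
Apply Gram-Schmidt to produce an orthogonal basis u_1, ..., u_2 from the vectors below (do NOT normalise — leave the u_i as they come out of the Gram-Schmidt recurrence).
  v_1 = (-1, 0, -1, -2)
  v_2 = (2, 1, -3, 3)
Orthogonal basis:
  u_1 = (-1, 0, -1, -2)
  u_2 = (7/6, 1, -23/6, 4/3)

Apply the Gram-Schmidt recurrence
  u_1 = v_1
  u_i = v_i − Σ_{j<i} ((v_i · u_j) / (u_j · u_j)) · u_j.

Step by step this gives:
  u_1 = (-1, 0, -1, -2)
  u_2 = (7/6, 1, -23/6, 4/3)

Orthogonality check:
  u_2 · u_1 = 0 (should be 0)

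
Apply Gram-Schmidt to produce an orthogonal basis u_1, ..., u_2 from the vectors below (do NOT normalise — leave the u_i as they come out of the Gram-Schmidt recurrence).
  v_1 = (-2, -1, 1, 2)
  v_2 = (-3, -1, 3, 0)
Orthogonal basis:
  u_1 = (-2, -1, 1, 2)
  u_2 = (-1, 0, 2, -2)

Apply the Gram-Schmidt recurrence
  u_1 = v_1
  u_i = v_i − Σ_{j<i} ((v_i · u_j) / (u_j · u_j)) · u_j.

Step by step this gives:
  u_1 = (-2, -1, 1, 2)
  u_2 = (-1, 0, 2, -2)

Orthogonality check:
  u_2 · u_1 = 0 (should be 0)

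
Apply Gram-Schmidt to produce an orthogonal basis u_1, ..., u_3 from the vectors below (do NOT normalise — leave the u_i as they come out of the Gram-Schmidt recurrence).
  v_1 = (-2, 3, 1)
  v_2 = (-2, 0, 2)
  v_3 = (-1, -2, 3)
Orthogonal basis:
  u_1 = (-2, 3, 1)
  u_2 = (-8/7, -9/7, 11/7)
  u_3 = (12/19, 4/19, 12/19)

Apply the Gram-Schmidt recurrence
  u_1 = v_1
  u_i = v_i − Σ_{j<i} ((v_i · u_j) / (u_j · u_j)) · u_j.

Step by step this gives:
  u_1 = (-2, 3, 1)
  u_2 = (-8/7, -9/7, 11/7)
  u_3 = (12/19, 4/19, 12/19)

Orthogonality check:
  u_2 · u_1 = 0 (should be 0)
  u_3 · u_1 = 0 (should be 0)
  u_3 · u_2 = 0 (should be 0)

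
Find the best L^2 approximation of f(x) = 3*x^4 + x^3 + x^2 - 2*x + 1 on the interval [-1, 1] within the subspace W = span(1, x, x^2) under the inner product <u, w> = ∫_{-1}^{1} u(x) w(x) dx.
g(x) = 25*x^2/7 - 7*x/5 + 26/35

The best approximation g ∈ W is the orthogonal projection of f onto W. Writing g = a_0 + a_1 x + a_2 x^2, the coefficients solve the normal equations G · a = b where
  G_{ij} = <φ_i, φ_j> and b_i = <f, φ_i>, with φ_0 = 1, φ_1 = x, φ_2 = x^2.
G =
  [2, 0, 2/3]
  [0, 2/3, 0]
  [2/3, 0, 2/5],
b = (58/15, -14/15, 202/105).
Solving gives a_0 = 26/35, a_1 = -7/5, a_2 = 25/7, so
  g(x) = 25*x^2/7 - 7*x/5 + 26/35.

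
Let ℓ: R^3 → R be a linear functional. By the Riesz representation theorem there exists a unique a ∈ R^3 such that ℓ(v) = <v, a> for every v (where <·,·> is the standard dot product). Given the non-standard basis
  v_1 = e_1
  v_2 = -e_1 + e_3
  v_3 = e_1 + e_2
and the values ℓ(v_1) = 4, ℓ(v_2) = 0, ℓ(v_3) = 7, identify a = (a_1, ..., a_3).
a = (4, 3, 4)

Write a = (a_1, ..., a_3) in the standard basis. For each basis vector v_i, ℓ(v_i) = <v_i, a> is a linear equation in the a_j's. Collect the n equations into a matrix system V a = ℓ, where row i of V is v_i (expressed in the standard basis). Since V is invertible (lower-triangular with 1s on the diagonal, up to permutation), solve by back-substitution:
  V =
[[1, 0, 0],
 [-1, 0, 1],
 [1, 1, 0]]
  V a = (4, 0, 7)
Solving gives a = (4, 3, 4).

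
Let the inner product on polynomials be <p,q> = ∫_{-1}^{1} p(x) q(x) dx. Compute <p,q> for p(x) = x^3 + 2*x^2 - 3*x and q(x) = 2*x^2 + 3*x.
<p,q> = -16/5

Expand the product: p(x)·q(x) = 2*x^5 + 7*x^4 - 9*x^2.
∫_{-1}^{1} of each monomial x^k gives [2/(k+1) if k even, 0 if k odd]. Integrating term-by-term (or equivalently evaluating the antiderivative F(x) = x^6/3 + 7*x^5/5 - 3*x^3 at the endpoints):
  F(1) − F(−1) = -19/15 − (29/15) = -16/5.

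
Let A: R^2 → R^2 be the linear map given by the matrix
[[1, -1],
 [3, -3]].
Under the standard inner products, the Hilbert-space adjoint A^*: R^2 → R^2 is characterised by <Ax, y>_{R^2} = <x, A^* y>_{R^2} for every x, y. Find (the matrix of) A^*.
A^* = A^T =
[[1, 3],
 [-1, -3]]

For real matrices with standard dot products, the defining identity <Ax, y> = <x, A^* y> gives (Ax)^T y = x^T (A^*) y, i.e. x^T A^T y = x^T (A^*) y. Since this holds for all x, y, we must have A^* = A^T. Therefore
A^* =
[[1, 3],
 [-1, -3]].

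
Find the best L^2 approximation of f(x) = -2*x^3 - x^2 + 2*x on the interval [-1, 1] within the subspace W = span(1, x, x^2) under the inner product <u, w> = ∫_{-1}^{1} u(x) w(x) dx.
g(x) = -x^2 + 4*x/5

The best approximation g ∈ W is the orthogonal projection of f onto W. Writing g = a_0 + a_1 x + a_2 x^2, the coefficients solve the normal equations G · a = b where
  G_{ij} = <φ_i, φ_j> and b_i = <f, φ_i>, with φ_0 = 1, φ_1 = x, φ_2 = x^2.
G =
  [2, 0, 2/3]
  [0, 2/3, 0]
  [2/3, 0, 2/5],
b = (-2/3, 8/15, -2/5).
Solving gives a_0 = 0, a_1 = 4/5, a_2 = -1, so
  g(x) = -x^2 + 4*x/5.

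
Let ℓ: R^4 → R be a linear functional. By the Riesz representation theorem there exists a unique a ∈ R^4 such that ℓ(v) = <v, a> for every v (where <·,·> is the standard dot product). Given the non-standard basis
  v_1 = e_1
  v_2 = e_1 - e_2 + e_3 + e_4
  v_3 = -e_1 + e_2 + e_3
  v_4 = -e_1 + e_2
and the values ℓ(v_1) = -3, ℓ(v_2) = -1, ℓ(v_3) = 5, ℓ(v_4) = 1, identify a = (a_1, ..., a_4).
a = (-3, -2, 4, -4)

Write a = (a_1, ..., a_4) in the standard basis. For each basis vector v_i, ℓ(v_i) = <v_i, a> is a linear equation in the a_j's. Collect the n equations into a matrix system V a = ℓ, where row i of V is v_i (expressed in the standard basis). Since V is invertible (lower-triangular with 1s on the diagonal, up to permutation), solve by back-substitution:
  V =
[[1, 0, 0, 0],
 [1, -1, 1, 1],
 [-1, 1, 1, 0],
 [-1, 1, 0, 0]]
  V a = (-3, -1, 5, 1)
Solving gives a = (-3, -2, 4, -4).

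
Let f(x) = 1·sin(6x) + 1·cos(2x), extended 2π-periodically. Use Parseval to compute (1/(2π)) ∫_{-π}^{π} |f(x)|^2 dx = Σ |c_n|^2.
Σ |c_n|^2 = 1

Expand |f|^2 and use orthogonality of {sin(nx), cos(mx)} on [-π, π]:
  ∫_{-π}^{π} sin(nx)^2 dx = π, ∫ cos(mx)^2 dx = π, and cross terms integrate to 0.
So ∫_{-π}^{π} f(x)^2 dx = 1^2 · π + 1^2 · π = (1 + 1)π.
Divide by 2π: (1 + 1)/2 = 1.
By Parseval, this equals Σ |c_n|^2.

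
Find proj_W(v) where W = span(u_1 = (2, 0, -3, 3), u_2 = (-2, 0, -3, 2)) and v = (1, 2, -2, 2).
proj_W(v) = (256/253, 0, -516/253, 494/253)

Set up U = [u_1 | ... | u_2] ∈ R^(4×2). The projector onto W = col(U) is P = U (U^T U)^(-1) U^T.
Compute U^T U =
  [22, 11]
  [11, 17],
and U^T v = (14, 8).
Solve U^T U · c = U^T v for the coefficients: c = (150/253, 2/23). The projection is proj_W(v) = U c.
Check: (v - proj_W(v)) · u_1 = 0  (should be 0).
Check: (v - proj_W(v)) · u_2 = 0  (should be 0).
Result: proj_W(v) = (256/253, 0, -516/253, 494/253).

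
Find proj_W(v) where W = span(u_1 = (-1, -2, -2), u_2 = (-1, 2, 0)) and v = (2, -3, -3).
proj_W(v) = (4/9, -34/9, -13/9)

Set up U = [u_1 | ... | u_2] ∈ R^(3×2). The projector onto W = col(U) is P = U (U^T U)^(-1) U^T.
Compute U^T U =
  [9, -3]
  [-3, 5],
and U^T v = (10, -8).
Solve U^T U · c = U^T v for the coefficients: c = (13/18, -7/6). The projection is proj_W(v) = U c.
Check: (v - proj_W(v)) · u_1 = 0  (should be 0).
Check: (v - proj_W(v)) · u_2 = 0  (should be 0).
Result: proj_W(v) = (4/9, -34/9, -13/9).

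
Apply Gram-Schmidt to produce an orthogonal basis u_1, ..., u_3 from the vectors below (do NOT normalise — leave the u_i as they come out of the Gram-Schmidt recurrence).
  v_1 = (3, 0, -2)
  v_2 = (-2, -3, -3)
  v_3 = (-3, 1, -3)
Orthogonal basis:
  u_1 = (3, 0, -2)
  u_2 = (-2, -3, -3)
  u_3 = (-174/143, 29/11, -261/143)

Apply the Gram-Schmidt recurrence
  u_1 = v_1
  u_i = v_i − Σ_{j<i} ((v_i · u_j) / (u_j · u_j)) · u_j.

Step by step this gives:
  u_1 = (3, 0, -2)
  u_2 = (-2, -3, -3)
  u_3 = (-174/143, 29/11, -261/143)

Orthogonality check:
  u_2 · u_1 = 0 (should be 0)
  u_3 · u_1 = 0 (should be 0)
  u_3 · u_2 = 0 (should be 0)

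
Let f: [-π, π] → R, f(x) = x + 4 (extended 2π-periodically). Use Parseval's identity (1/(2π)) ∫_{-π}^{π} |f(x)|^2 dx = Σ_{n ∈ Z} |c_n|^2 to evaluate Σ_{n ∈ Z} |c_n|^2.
Σ |c_n|^2 = π^2/3 + 16

Expand and integrate term by term over [-π, π]:
  ∫ (x)^2 dx = 1·(2π^3/3); ∫ 2·1·(4)·x dx = 0 (odd integrand); ∫ 4^2 dx = 16·2π.
So (1/(2π)) ∫_{-π}^{π} (x + 4)^2 dx = 1π^2/3 + 16 = π^2/3 + 16.
Parseval ⇒ Σ |c_n|^2 = π^2/3 + 16.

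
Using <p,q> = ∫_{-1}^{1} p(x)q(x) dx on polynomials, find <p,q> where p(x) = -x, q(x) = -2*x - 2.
<p,q> = 4/3

Expand the product: p(x)·q(x) = 2*x^2 + 2*x.
∫_{-1}^{1} of each monomial x^k gives [2/(k+1) if k even, 0 if k odd]. Integrating term-by-term (or equivalently evaluating the antiderivative F(x) = 2*x^3/3 + x^2 at the endpoints):
  F(1) − F(−1) = 5/3 − (1/3) = 4/3.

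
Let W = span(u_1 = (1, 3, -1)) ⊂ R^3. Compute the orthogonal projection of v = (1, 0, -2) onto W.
proj_W(v) = (3/11, 9/11, -3/11)

Set up U = [u_1 | ... | u_1] ∈ R^(3×1). The projector onto W = col(U) is P = U (U^T U)^(-1) U^T.
Compute U^T U =
  [11],
and U^T v = (3).
Solve U^T U · c = U^T v for the coefficients: c = (3/11). The projection is proj_W(v) = U c.
Check: (v - proj_W(v)) · u_1 = 0  (should be 0).
Result: proj_W(v) = (3/11, 9/11, -3/11).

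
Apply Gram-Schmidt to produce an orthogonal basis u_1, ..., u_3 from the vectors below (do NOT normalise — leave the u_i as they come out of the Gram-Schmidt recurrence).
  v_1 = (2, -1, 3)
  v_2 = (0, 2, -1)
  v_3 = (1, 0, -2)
Orthogonal basis:
  u_1 = (2, -1, 3)
  u_2 = (5/7, 23/14, 1/14)
  u_3 = (13/9, -26/45, -52/45)

Apply the Gram-Schmidt recurrence
  u_1 = v_1
  u_i = v_i − Σ_{j<i} ((v_i · u_j) / (u_j · u_j)) · u_j.

Step by step this gives:
  u_1 = (2, -1, 3)
  u_2 = (5/7, 23/14, 1/14)
  u_3 = (13/9, -26/45, -52/45)

Orthogonality check:
  u_2 · u_1 = 0 (should be 0)
  u_3 · u_1 = 0 (should be 0)
  u_3 · u_2 = 0 (should be 0)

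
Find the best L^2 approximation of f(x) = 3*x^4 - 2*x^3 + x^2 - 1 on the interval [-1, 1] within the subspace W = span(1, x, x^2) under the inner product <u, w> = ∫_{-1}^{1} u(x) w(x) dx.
g(x) = 25*x^2/7 - 6*x/5 - 44/35

The best approximation g ∈ W is the orthogonal projection of f onto W. Writing g = a_0 + a_1 x + a_2 x^2, the coefficients solve the normal equations G · a = b where
  G_{ij} = <φ_i, φ_j> and b_i = <f, φ_i>, with φ_0 = 1, φ_1 = x, φ_2 = x^2.
G =
  [2, 0, 2/3]
  [0, 2/3, 0]
  [2/3, 0, 2/5],
b = (-2/15, -4/5, 62/105).
Solving gives a_0 = -44/35, a_1 = -6/5, a_2 = 25/7, so
  g(x) = 25*x^2/7 - 6*x/5 - 44/35.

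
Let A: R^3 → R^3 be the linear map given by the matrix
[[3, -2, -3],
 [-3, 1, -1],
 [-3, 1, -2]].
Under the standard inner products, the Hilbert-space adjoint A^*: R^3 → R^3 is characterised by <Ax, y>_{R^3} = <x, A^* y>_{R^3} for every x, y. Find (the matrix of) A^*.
A^* = A^T =
[[3, -3, -3],
 [-2, 1, 1],
 [-3, -1, -2]]

For real matrices with standard dot products, the defining identity <Ax, y> = <x, A^* y> gives (Ax)^T y = x^T (A^*) y, i.e. x^T A^T y = x^T (A^*) y. Since this holds for all x, y, we must have A^* = A^T. Therefore
A^* =
[[3, -3, -3],
 [-2, 1, 1],
 [-3, -1, -2]].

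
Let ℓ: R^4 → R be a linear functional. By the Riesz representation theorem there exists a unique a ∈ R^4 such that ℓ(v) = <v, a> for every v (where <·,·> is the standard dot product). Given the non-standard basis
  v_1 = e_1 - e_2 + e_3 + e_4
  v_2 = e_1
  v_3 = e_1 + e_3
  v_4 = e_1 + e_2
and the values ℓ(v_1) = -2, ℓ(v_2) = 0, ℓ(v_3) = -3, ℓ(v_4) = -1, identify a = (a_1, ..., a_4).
a = (0, -1, -3, 0)

Write a = (a_1, ..., a_4) in the standard basis. For each basis vector v_i, ℓ(v_i) = <v_i, a> is a linear equation in the a_j's. Collect the n equations into a matrix system V a = ℓ, where row i of V is v_i (expressed in the standard basis). Since V is invertible (lower-triangular with 1s on the diagonal, up to permutation), solve by back-substitution:
  V =
[[1, -1, 1, 1],
 [1, 0, 0, 0],
 [1, 0, 1, 0],
 [1, 1, 0, 0]]
  V a = (-2, 0, -3, -1)
Solving gives a = (0, -1, -3, 0).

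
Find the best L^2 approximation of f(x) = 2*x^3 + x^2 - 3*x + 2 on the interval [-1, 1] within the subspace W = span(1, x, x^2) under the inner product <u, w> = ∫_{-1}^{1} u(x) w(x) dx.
g(x) = x^2 - 9*x/5 + 2

The best approximation g ∈ W is the orthogonal projection of f onto W. Writing g = a_0 + a_1 x + a_2 x^2, the coefficients solve the normal equations G · a = b where
  G_{ij} = <φ_i, φ_j> and b_i = <f, φ_i>, with φ_0 = 1, φ_1 = x, φ_2 = x^2.
G =
  [2, 0, 2/3]
  [0, 2/3, 0]
  [2/3, 0, 2/5],
b = (14/3, -6/5, 26/15).
Solving gives a_0 = 2, a_1 = -9/5, a_2 = 1, so
  g(x) = x^2 - 9*x/5 + 2.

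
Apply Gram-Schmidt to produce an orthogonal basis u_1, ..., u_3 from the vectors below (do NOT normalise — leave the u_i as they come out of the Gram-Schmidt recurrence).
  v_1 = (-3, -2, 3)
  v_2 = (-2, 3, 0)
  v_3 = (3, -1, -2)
Orthogonal basis:
  u_1 = (-3, -2, 3)
  u_2 = (-2, 3, 0)
  u_3 = (-45/286, -15/143, -5/22)

Apply the Gram-Schmidt recurrence
  u_1 = v_1
  u_i = v_i − Σ_{j<i} ((v_i · u_j) / (u_j · u_j)) · u_j.

Step by step this gives:
  u_1 = (-3, -2, 3)
  u_2 = (-2, 3, 0)
  u_3 = (-45/286, -15/143, -5/22)

Orthogonality check:
  u_2 · u_1 = 0 (should be 0)
  u_3 · u_1 = 0 (should be 0)
  u_3 · u_2 = 0 (should be 0)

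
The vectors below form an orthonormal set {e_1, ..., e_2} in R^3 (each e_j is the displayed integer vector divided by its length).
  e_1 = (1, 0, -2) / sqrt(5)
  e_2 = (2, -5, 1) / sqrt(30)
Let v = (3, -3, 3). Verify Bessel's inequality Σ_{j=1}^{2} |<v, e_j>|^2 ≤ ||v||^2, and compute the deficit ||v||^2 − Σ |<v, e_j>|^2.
Σ |<v, e_j>|^2 = 21; ||v||^2 = 27; deficit = 6

Write each e_j = u_j / sqrt(<u_j, u_j>) where u_j is the displayed integer vector. Then <v, e_j> = <v, u_j> / sqrt(<u_j, u_j>), so |<v, e_j>|^2 = <v, u_j>^2 / <u_j, u_j>.
Coefficients: <v, e_1> = -3/sqrt(5), <v, e_2> = 24/sqrt(30).
Square and sum: Σ |<v, e_j>|^2 = 21.
Compute ||v||^2 = v·v = 27.
Deficit = 27 − 21 = 6 ≥ 0, confirming Bessel's inequality. (The deficit equals ||v − Σ <v,e_j> e_j||^2, the squared distance from v to span{e_j}.)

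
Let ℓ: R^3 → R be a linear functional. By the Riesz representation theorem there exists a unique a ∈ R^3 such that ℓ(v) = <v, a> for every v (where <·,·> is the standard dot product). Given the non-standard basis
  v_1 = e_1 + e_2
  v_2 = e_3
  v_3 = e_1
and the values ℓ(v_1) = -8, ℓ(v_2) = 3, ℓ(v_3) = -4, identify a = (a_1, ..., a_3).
a = (-4, -4, 3)

Write a = (a_1, ..., a_3) in the standard basis. For each basis vector v_i, ℓ(v_i) = <v_i, a> is a linear equation in the a_j's. Collect the n equations into a matrix system V a = ℓ, where row i of V is v_i (expressed in the standard basis). Since V is invertible (lower-triangular with 1s on the diagonal, up to permutation), solve by back-substitution:
  V =
[[1, 1, 0],
 [0, 0, 1],
 [1, 0, 0]]
  V a = (-8, 3, -4)
Solving gives a = (-4, -4, 3).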